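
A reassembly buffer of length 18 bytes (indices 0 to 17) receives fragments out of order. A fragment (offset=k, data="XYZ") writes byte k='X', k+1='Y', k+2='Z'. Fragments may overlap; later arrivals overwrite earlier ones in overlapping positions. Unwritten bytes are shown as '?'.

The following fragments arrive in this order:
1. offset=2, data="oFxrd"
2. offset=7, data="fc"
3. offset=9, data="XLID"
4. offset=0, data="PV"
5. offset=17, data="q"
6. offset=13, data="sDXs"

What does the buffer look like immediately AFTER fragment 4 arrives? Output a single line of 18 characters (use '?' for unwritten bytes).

Fragment 1: offset=2 data="oFxrd" -> buffer=??oFxrd???????????
Fragment 2: offset=7 data="fc" -> buffer=??oFxrdfc?????????
Fragment 3: offset=9 data="XLID" -> buffer=??oFxrdfcXLID?????
Fragment 4: offset=0 data="PV" -> buffer=PVoFxrdfcXLID?????

Answer: PVoFxrdfcXLID?????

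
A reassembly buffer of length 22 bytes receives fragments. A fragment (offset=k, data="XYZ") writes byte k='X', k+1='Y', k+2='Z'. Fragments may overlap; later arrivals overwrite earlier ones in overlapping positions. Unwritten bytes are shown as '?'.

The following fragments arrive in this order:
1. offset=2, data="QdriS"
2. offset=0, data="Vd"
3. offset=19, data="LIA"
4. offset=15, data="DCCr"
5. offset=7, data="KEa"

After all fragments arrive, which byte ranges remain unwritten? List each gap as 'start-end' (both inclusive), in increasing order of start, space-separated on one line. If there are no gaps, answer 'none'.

Fragment 1: offset=2 len=5
Fragment 2: offset=0 len=2
Fragment 3: offset=19 len=3
Fragment 4: offset=15 len=4
Fragment 5: offset=7 len=3
Gaps: 10-14

Answer: 10-14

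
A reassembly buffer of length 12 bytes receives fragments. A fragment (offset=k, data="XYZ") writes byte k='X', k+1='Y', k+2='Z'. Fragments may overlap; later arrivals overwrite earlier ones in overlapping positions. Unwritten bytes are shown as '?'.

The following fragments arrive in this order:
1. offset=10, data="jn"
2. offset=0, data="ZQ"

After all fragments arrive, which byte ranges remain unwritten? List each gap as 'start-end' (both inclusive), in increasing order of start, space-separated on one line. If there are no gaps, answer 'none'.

Fragment 1: offset=10 len=2
Fragment 2: offset=0 len=2
Gaps: 2-9

Answer: 2-9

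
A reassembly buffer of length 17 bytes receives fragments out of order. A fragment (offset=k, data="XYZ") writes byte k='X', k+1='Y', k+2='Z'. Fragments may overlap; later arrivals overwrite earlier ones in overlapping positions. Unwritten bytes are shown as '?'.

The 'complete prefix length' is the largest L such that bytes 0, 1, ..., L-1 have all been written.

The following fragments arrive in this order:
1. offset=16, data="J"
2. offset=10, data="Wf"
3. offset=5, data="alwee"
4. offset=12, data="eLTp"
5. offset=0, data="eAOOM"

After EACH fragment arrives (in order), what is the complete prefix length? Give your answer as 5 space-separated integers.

Answer: 0 0 0 0 17

Derivation:
Fragment 1: offset=16 data="J" -> buffer=????????????????J -> prefix_len=0
Fragment 2: offset=10 data="Wf" -> buffer=??????????Wf????J -> prefix_len=0
Fragment 3: offset=5 data="alwee" -> buffer=?????alweeWf????J -> prefix_len=0
Fragment 4: offset=12 data="eLTp" -> buffer=?????alweeWfeLTpJ -> prefix_len=0
Fragment 5: offset=0 data="eAOOM" -> buffer=eAOOMalweeWfeLTpJ -> prefix_len=17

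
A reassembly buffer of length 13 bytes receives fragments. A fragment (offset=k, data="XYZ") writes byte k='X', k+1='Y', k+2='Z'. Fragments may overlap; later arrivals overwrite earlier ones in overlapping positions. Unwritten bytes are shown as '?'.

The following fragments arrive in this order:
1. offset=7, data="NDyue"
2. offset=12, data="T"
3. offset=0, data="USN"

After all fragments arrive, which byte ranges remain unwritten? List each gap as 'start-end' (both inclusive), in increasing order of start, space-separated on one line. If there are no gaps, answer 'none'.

Fragment 1: offset=7 len=5
Fragment 2: offset=12 len=1
Fragment 3: offset=0 len=3
Gaps: 3-6

Answer: 3-6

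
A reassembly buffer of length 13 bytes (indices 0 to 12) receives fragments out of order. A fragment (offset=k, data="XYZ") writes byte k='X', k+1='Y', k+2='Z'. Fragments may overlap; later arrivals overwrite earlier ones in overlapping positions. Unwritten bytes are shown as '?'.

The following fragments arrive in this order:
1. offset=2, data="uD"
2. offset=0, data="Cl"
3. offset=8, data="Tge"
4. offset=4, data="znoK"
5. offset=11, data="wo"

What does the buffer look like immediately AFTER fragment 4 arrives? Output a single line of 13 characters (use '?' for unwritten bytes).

Answer: CluDznoKTge??

Derivation:
Fragment 1: offset=2 data="uD" -> buffer=??uD?????????
Fragment 2: offset=0 data="Cl" -> buffer=CluD?????????
Fragment 3: offset=8 data="Tge" -> buffer=CluD????Tge??
Fragment 4: offset=4 data="znoK" -> buffer=CluDznoKTge??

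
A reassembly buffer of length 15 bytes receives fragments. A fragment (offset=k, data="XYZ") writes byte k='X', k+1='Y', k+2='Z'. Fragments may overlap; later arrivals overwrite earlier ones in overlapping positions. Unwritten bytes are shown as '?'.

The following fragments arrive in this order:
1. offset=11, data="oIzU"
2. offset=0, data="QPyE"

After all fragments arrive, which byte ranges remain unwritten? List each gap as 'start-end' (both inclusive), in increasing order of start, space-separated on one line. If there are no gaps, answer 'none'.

Answer: 4-10

Derivation:
Fragment 1: offset=11 len=4
Fragment 2: offset=0 len=4
Gaps: 4-10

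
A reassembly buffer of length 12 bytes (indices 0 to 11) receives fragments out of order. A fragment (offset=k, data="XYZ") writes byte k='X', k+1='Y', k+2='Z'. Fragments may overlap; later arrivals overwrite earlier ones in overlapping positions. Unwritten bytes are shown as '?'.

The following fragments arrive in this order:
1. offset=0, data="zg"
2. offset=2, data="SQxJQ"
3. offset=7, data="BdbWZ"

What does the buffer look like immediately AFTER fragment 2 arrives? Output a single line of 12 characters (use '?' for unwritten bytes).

Fragment 1: offset=0 data="zg" -> buffer=zg??????????
Fragment 2: offset=2 data="SQxJQ" -> buffer=zgSQxJQ?????

Answer: zgSQxJQ?????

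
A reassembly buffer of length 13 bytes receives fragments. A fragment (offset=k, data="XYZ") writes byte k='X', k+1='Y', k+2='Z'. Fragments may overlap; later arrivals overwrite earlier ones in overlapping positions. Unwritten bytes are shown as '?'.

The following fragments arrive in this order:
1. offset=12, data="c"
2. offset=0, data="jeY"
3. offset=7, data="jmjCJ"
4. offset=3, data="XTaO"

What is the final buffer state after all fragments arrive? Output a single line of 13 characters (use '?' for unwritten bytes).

Fragment 1: offset=12 data="c" -> buffer=????????????c
Fragment 2: offset=0 data="jeY" -> buffer=jeY?????????c
Fragment 3: offset=7 data="jmjCJ" -> buffer=jeY????jmjCJc
Fragment 4: offset=3 data="XTaO" -> buffer=jeYXTaOjmjCJc

Answer: jeYXTaOjmjCJc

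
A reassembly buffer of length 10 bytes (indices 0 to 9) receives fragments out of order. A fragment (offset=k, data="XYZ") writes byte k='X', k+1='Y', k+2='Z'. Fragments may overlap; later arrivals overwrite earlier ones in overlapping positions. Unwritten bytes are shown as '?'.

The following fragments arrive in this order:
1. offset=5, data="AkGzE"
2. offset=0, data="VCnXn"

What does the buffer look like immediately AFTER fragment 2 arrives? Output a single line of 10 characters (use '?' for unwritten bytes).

Fragment 1: offset=5 data="AkGzE" -> buffer=?????AkGzE
Fragment 2: offset=0 data="VCnXn" -> buffer=VCnXnAkGzE

Answer: VCnXnAkGzE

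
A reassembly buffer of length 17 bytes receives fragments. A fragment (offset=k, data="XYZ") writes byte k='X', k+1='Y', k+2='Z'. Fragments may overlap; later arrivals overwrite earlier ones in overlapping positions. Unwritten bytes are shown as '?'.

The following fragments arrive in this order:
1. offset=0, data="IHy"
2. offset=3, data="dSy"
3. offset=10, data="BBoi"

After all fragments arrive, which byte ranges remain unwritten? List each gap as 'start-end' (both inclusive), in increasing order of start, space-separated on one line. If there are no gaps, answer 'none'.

Answer: 6-9 14-16

Derivation:
Fragment 1: offset=0 len=3
Fragment 2: offset=3 len=3
Fragment 3: offset=10 len=4
Gaps: 6-9 14-16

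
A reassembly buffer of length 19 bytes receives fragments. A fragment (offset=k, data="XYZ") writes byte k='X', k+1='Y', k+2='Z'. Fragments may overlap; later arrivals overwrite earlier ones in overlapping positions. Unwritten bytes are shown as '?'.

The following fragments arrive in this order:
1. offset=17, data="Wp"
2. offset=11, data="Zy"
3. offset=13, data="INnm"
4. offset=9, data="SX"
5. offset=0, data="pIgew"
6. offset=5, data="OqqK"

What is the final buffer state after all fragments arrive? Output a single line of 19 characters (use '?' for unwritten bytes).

Answer: pIgewOqqKSXZyINnmWp

Derivation:
Fragment 1: offset=17 data="Wp" -> buffer=?????????????????Wp
Fragment 2: offset=11 data="Zy" -> buffer=???????????Zy????Wp
Fragment 3: offset=13 data="INnm" -> buffer=???????????ZyINnmWp
Fragment 4: offset=9 data="SX" -> buffer=?????????SXZyINnmWp
Fragment 5: offset=0 data="pIgew" -> buffer=pIgew????SXZyINnmWp
Fragment 6: offset=5 data="OqqK" -> buffer=pIgewOqqKSXZyINnmWp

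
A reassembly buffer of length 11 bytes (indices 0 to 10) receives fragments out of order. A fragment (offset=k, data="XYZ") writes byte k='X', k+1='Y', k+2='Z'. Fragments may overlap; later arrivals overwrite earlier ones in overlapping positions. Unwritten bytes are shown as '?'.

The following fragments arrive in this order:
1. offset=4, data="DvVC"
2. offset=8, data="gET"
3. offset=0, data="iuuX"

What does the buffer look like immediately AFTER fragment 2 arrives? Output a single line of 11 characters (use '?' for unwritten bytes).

Answer: ????DvVCgET

Derivation:
Fragment 1: offset=4 data="DvVC" -> buffer=????DvVC???
Fragment 2: offset=8 data="gET" -> buffer=????DvVCgET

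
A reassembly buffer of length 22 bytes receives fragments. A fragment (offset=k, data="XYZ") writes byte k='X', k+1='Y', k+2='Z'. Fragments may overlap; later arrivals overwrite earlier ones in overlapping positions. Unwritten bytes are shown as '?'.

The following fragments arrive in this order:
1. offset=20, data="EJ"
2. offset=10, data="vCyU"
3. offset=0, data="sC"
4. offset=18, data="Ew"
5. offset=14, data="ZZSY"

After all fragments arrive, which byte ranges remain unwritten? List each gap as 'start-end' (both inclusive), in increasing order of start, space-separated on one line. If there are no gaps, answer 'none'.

Fragment 1: offset=20 len=2
Fragment 2: offset=10 len=4
Fragment 3: offset=0 len=2
Fragment 4: offset=18 len=2
Fragment 5: offset=14 len=4
Gaps: 2-9

Answer: 2-9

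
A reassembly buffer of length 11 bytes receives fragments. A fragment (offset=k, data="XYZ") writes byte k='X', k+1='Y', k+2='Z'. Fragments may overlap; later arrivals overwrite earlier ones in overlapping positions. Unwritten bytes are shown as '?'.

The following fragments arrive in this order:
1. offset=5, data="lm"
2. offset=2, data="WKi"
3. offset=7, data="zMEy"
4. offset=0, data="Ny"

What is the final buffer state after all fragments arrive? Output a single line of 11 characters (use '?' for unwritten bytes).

Fragment 1: offset=5 data="lm" -> buffer=?????lm????
Fragment 2: offset=2 data="WKi" -> buffer=??WKilm????
Fragment 3: offset=7 data="zMEy" -> buffer=??WKilmzMEy
Fragment 4: offset=0 data="Ny" -> buffer=NyWKilmzMEy

Answer: NyWKilmzMEy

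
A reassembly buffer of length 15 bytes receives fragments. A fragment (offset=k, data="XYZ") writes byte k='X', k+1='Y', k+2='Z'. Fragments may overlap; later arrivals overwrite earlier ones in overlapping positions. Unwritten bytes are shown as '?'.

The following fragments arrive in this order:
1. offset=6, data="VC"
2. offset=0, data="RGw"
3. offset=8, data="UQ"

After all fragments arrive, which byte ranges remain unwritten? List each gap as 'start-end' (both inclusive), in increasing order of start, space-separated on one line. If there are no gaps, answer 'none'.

Fragment 1: offset=6 len=2
Fragment 2: offset=0 len=3
Fragment 3: offset=8 len=2
Gaps: 3-5 10-14

Answer: 3-5 10-14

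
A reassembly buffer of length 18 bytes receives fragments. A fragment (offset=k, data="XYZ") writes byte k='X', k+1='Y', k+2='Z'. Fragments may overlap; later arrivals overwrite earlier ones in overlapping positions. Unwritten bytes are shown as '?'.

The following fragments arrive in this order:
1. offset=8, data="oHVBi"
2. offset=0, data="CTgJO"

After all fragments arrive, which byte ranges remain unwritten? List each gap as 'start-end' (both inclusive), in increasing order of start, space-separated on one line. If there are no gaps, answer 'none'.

Answer: 5-7 13-17

Derivation:
Fragment 1: offset=8 len=5
Fragment 2: offset=0 len=5
Gaps: 5-7 13-17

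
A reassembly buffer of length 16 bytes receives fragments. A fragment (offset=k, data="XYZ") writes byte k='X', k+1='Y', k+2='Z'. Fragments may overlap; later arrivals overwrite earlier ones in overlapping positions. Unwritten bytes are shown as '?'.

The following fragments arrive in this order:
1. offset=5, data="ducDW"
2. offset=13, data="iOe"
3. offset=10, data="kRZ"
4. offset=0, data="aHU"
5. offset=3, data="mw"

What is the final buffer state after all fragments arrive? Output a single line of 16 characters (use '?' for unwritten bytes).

Fragment 1: offset=5 data="ducDW" -> buffer=?????ducDW??????
Fragment 2: offset=13 data="iOe" -> buffer=?????ducDW???iOe
Fragment 3: offset=10 data="kRZ" -> buffer=?????ducDWkRZiOe
Fragment 4: offset=0 data="aHU" -> buffer=aHU??ducDWkRZiOe
Fragment 5: offset=3 data="mw" -> buffer=aHUmwducDWkRZiOe

Answer: aHUmwducDWkRZiOe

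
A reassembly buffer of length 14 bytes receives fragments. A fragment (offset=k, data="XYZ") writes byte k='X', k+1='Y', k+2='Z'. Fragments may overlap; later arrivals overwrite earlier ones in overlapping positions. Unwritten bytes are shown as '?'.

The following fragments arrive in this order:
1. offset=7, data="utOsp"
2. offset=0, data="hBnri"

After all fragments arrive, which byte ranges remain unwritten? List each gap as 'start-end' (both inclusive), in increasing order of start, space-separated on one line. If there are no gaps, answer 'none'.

Fragment 1: offset=7 len=5
Fragment 2: offset=0 len=5
Gaps: 5-6 12-13

Answer: 5-6 12-13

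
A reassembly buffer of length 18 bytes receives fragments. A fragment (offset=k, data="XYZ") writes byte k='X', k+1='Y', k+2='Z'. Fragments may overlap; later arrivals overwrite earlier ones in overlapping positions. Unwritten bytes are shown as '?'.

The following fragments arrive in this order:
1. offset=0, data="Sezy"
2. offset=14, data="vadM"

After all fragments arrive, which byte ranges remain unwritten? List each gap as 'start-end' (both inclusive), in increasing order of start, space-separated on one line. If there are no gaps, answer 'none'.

Answer: 4-13

Derivation:
Fragment 1: offset=0 len=4
Fragment 2: offset=14 len=4
Gaps: 4-13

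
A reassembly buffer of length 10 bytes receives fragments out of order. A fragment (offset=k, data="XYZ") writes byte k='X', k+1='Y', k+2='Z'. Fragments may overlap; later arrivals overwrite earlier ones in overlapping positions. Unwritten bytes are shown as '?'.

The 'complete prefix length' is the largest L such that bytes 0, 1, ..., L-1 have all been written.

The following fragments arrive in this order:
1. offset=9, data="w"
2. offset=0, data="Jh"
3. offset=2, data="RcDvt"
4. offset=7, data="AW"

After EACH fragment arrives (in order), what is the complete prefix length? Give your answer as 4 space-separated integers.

Answer: 0 2 7 10

Derivation:
Fragment 1: offset=9 data="w" -> buffer=?????????w -> prefix_len=0
Fragment 2: offset=0 data="Jh" -> buffer=Jh???????w -> prefix_len=2
Fragment 3: offset=2 data="RcDvt" -> buffer=JhRcDvt??w -> prefix_len=7
Fragment 4: offset=7 data="AW" -> buffer=JhRcDvtAWw -> prefix_len=10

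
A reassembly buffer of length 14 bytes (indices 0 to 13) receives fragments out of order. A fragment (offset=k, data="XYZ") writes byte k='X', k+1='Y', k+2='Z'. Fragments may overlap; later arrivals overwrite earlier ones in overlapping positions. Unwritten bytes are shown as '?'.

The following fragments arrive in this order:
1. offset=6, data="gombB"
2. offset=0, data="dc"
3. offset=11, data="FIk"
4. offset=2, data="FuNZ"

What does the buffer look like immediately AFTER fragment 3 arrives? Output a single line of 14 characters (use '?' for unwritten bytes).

Fragment 1: offset=6 data="gombB" -> buffer=??????gombB???
Fragment 2: offset=0 data="dc" -> buffer=dc????gombB???
Fragment 3: offset=11 data="FIk" -> buffer=dc????gombBFIk

Answer: dc????gombBFIk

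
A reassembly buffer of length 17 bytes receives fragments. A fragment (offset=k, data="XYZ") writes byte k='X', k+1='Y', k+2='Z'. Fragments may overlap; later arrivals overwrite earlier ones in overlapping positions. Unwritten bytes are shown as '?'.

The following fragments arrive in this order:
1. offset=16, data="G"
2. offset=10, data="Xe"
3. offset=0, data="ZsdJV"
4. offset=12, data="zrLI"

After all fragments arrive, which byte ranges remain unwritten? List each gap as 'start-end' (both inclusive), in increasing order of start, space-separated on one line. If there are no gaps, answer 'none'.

Fragment 1: offset=16 len=1
Fragment 2: offset=10 len=2
Fragment 3: offset=0 len=5
Fragment 4: offset=12 len=4
Gaps: 5-9

Answer: 5-9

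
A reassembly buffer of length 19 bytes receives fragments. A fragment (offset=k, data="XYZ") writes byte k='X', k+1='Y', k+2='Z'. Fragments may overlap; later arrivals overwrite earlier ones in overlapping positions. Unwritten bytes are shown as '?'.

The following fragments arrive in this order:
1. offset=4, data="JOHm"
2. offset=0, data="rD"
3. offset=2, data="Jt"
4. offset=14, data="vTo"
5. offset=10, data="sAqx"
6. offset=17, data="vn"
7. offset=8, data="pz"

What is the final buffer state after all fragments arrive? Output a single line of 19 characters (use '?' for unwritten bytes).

Fragment 1: offset=4 data="JOHm" -> buffer=????JOHm???????????
Fragment 2: offset=0 data="rD" -> buffer=rD??JOHm???????????
Fragment 3: offset=2 data="Jt" -> buffer=rDJtJOHm???????????
Fragment 4: offset=14 data="vTo" -> buffer=rDJtJOHm??????vTo??
Fragment 5: offset=10 data="sAqx" -> buffer=rDJtJOHm??sAqxvTo??
Fragment 6: offset=17 data="vn" -> buffer=rDJtJOHm??sAqxvTovn
Fragment 7: offset=8 data="pz" -> buffer=rDJtJOHmpzsAqxvTovn

Answer: rDJtJOHmpzsAqxvTovn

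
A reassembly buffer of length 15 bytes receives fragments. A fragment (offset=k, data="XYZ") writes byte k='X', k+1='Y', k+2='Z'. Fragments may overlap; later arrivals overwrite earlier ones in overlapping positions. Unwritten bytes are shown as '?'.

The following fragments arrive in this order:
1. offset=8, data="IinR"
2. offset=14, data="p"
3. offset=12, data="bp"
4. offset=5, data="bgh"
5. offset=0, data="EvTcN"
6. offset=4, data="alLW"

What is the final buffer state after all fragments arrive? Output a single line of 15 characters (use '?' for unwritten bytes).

Answer: EvTcalLWIinRbpp

Derivation:
Fragment 1: offset=8 data="IinR" -> buffer=????????IinR???
Fragment 2: offset=14 data="p" -> buffer=????????IinR??p
Fragment 3: offset=12 data="bp" -> buffer=????????IinRbpp
Fragment 4: offset=5 data="bgh" -> buffer=?????bghIinRbpp
Fragment 5: offset=0 data="EvTcN" -> buffer=EvTcNbghIinRbpp
Fragment 6: offset=4 data="alLW" -> buffer=EvTcalLWIinRbpp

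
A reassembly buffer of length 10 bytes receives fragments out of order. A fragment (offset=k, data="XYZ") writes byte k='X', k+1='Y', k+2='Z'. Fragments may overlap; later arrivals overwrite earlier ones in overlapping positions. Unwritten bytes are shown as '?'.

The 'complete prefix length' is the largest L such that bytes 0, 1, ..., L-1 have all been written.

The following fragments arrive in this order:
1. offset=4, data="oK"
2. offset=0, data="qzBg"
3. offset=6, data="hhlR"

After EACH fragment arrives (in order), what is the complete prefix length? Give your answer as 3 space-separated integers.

Fragment 1: offset=4 data="oK" -> buffer=????oK???? -> prefix_len=0
Fragment 2: offset=0 data="qzBg" -> buffer=qzBgoK???? -> prefix_len=6
Fragment 3: offset=6 data="hhlR" -> buffer=qzBgoKhhlR -> prefix_len=10

Answer: 0 6 10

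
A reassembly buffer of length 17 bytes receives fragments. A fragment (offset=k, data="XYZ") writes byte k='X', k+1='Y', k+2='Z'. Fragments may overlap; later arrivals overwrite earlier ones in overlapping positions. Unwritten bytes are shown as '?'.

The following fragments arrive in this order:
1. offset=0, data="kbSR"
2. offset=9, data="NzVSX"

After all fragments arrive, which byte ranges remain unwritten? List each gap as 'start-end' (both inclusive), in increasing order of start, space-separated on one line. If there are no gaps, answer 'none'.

Fragment 1: offset=0 len=4
Fragment 2: offset=9 len=5
Gaps: 4-8 14-16

Answer: 4-8 14-16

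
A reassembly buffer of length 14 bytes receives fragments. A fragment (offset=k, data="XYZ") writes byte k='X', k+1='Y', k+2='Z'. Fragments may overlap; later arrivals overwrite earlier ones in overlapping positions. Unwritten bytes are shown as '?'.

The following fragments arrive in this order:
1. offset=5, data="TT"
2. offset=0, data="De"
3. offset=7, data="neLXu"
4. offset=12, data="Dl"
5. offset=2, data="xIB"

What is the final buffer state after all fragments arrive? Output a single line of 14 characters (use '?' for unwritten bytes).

Fragment 1: offset=5 data="TT" -> buffer=?????TT???????
Fragment 2: offset=0 data="De" -> buffer=De???TT???????
Fragment 3: offset=7 data="neLXu" -> buffer=De???TTneLXu??
Fragment 4: offset=12 data="Dl" -> buffer=De???TTneLXuDl
Fragment 5: offset=2 data="xIB" -> buffer=DexIBTTneLXuDl

Answer: DexIBTTneLXuDl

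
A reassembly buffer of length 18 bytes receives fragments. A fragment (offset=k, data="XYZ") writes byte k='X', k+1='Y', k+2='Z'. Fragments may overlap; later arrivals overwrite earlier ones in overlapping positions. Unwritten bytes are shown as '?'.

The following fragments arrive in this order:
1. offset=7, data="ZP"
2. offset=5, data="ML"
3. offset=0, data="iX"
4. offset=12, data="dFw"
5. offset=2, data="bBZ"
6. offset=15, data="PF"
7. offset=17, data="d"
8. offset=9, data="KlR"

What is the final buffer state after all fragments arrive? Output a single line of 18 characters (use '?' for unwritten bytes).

Fragment 1: offset=7 data="ZP" -> buffer=???????ZP?????????
Fragment 2: offset=5 data="ML" -> buffer=?????MLZP?????????
Fragment 3: offset=0 data="iX" -> buffer=iX???MLZP?????????
Fragment 4: offset=12 data="dFw" -> buffer=iX???MLZP???dFw???
Fragment 5: offset=2 data="bBZ" -> buffer=iXbBZMLZP???dFw???
Fragment 6: offset=15 data="PF" -> buffer=iXbBZMLZP???dFwPF?
Fragment 7: offset=17 data="d" -> buffer=iXbBZMLZP???dFwPFd
Fragment 8: offset=9 data="KlR" -> buffer=iXbBZMLZPKlRdFwPFd

Answer: iXbBZMLZPKlRdFwPFd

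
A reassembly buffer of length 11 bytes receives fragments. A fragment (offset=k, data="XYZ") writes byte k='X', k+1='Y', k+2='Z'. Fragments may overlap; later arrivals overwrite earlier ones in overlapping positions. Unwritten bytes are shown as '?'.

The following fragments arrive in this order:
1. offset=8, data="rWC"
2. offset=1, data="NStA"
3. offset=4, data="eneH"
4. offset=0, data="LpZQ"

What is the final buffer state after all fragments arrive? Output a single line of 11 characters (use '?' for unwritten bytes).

Fragment 1: offset=8 data="rWC" -> buffer=????????rWC
Fragment 2: offset=1 data="NStA" -> buffer=?NStA???rWC
Fragment 3: offset=4 data="eneH" -> buffer=?NSteneHrWC
Fragment 4: offset=0 data="LpZQ" -> buffer=LpZQeneHrWC

Answer: LpZQeneHrWC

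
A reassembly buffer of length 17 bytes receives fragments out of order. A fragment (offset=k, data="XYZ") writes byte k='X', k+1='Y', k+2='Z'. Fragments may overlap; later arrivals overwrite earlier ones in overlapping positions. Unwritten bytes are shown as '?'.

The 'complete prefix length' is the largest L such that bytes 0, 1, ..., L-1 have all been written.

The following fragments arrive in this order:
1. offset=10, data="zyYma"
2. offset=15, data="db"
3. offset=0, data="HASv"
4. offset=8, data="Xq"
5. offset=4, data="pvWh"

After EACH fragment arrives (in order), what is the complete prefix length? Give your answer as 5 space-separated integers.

Answer: 0 0 4 4 17

Derivation:
Fragment 1: offset=10 data="zyYma" -> buffer=??????????zyYma?? -> prefix_len=0
Fragment 2: offset=15 data="db" -> buffer=??????????zyYmadb -> prefix_len=0
Fragment 3: offset=0 data="HASv" -> buffer=HASv??????zyYmadb -> prefix_len=4
Fragment 4: offset=8 data="Xq" -> buffer=HASv????XqzyYmadb -> prefix_len=4
Fragment 5: offset=4 data="pvWh" -> buffer=HASvpvWhXqzyYmadb -> prefix_len=17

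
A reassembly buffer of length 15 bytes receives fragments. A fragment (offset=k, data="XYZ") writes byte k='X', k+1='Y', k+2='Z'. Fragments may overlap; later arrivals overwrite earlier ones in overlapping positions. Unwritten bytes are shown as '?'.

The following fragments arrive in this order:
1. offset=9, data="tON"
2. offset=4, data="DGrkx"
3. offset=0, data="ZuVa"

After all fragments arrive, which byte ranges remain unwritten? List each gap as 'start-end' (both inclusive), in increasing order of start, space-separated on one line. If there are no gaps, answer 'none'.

Answer: 12-14

Derivation:
Fragment 1: offset=9 len=3
Fragment 2: offset=4 len=5
Fragment 3: offset=0 len=4
Gaps: 12-14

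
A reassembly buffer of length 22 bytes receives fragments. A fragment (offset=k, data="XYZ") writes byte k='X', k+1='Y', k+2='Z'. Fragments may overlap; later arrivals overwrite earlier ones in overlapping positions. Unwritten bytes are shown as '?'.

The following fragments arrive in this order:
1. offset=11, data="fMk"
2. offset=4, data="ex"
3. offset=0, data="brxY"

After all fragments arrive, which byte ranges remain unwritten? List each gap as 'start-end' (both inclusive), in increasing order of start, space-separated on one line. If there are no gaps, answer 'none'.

Fragment 1: offset=11 len=3
Fragment 2: offset=4 len=2
Fragment 3: offset=0 len=4
Gaps: 6-10 14-21

Answer: 6-10 14-21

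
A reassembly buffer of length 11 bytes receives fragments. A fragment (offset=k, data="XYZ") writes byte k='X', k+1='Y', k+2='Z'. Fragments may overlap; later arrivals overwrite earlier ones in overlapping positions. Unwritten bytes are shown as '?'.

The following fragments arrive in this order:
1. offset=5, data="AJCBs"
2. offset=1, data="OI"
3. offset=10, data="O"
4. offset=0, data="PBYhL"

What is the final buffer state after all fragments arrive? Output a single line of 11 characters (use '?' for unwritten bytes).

Answer: PBYhLAJCBsO

Derivation:
Fragment 1: offset=5 data="AJCBs" -> buffer=?????AJCBs?
Fragment 2: offset=1 data="OI" -> buffer=?OI??AJCBs?
Fragment 3: offset=10 data="O" -> buffer=?OI??AJCBsO
Fragment 4: offset=0 data="PBYhL" -> buffer=PBYhLAJCBsO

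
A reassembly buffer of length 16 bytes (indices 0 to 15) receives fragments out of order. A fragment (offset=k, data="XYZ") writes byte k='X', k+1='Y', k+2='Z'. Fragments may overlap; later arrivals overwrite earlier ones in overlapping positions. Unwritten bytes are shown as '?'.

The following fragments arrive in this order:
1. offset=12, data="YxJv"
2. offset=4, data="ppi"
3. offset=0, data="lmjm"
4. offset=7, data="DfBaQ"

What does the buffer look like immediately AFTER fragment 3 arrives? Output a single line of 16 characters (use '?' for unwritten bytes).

Fragment 1: offset=12 data="YxJv" -> buffer=????????????YxJv
Fragment 2: offset=4 data="ppi" -> buffer=????ppi?????YxJv
Fragment 3: offset=0 data="lmjm" -> buffer=lmjmppi?????YxJv

Answer: lmjmppi?????YxJv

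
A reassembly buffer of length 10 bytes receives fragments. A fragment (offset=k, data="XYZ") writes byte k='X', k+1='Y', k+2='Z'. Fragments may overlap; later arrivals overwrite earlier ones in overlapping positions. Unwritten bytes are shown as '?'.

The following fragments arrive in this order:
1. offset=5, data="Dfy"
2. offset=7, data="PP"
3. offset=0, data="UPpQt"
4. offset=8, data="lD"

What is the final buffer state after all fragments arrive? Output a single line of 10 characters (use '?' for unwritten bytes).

Fragment 1: offset=5 data="Dfy" -> buffer=?????Dfy??
Fragment 2: offset=7 data="PP" -> buffer=?????DfPP?
Fragment 3: offset=0 data="UPpQt" -> buffer=UPpQtDfPP?
Fragment 4: offset=8 data="lD" -> buffer=UPpQtDfPlD

Answer: UPpQtDfPlD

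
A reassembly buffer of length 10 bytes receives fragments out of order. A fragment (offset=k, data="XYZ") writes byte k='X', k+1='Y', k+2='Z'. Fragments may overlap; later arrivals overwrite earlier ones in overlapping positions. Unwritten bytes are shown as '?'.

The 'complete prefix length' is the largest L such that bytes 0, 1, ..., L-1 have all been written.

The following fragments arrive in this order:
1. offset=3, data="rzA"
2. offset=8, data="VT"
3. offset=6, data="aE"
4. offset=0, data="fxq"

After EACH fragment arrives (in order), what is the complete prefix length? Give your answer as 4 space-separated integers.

Answer: 0 0 0 10

Derivation:
Fragment 1: offset=3 data="rzA" -> buffer=???rzA???? -> prefix_len=0
Fragment 2: offset=8 data="VT" -> buffer=???rzA??VT -> prefix_len=0
Fragment 3: offset=6 data="aE" -> buffer=???rzAaEVT -> prefix_len=0
Fragment 4: offset=0 data="fxq" -> buffer=fxqrzAaEVT -> prefix_len=10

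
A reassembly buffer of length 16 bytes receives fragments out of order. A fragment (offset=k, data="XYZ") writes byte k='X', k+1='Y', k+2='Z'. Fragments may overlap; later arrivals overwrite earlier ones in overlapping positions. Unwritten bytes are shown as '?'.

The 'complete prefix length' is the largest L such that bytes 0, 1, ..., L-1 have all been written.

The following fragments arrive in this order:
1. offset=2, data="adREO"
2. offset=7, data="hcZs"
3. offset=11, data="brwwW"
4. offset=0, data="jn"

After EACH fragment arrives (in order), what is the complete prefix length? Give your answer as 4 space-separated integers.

Fragment 1: offset=2 data="adREO" -> buffer=??adREO????????? -> prefix_len=0
Fragment 2: offset=7 data="hcZs" -> buffer=??adREOhcZs????? -> prefix_len=0
Fragment 3: offset=11 data="brwwW" -> buffer=??adREOhcZsbrwwW -> prefix_len=0
Fragment 4: offset=0 data="jn" -> buffer=jnadREOhcZsbrwwW -> prefix_len=16

Answer: 0 0 0 16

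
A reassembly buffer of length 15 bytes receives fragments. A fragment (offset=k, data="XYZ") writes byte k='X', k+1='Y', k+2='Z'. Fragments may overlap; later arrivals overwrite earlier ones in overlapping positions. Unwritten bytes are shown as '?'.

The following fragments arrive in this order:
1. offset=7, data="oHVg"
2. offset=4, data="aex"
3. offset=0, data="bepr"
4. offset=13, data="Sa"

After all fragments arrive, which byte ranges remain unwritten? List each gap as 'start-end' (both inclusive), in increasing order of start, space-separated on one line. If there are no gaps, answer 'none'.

Answer: 11-12

Derivation:
Fragment 1: offset=7 len=4
Fragment 2: offset=4 len=3
Fragment 3: offset=0 len=4
Fragment 4: offset=13 len=2
Gaps: 11-12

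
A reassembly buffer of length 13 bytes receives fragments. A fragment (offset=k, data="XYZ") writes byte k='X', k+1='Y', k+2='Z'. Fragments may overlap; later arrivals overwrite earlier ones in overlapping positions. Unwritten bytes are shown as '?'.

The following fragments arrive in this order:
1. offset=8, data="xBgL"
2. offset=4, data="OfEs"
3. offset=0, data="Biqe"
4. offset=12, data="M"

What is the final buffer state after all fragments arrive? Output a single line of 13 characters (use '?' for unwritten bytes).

Answer: BiqeOfEsxBgLM

Derivation:
Fragment 1: offset=8 data="xBgL" -> buffer=????????xBgL?
Fragment 2: offset=4 data="OfEs" -> buffer=????OfEsxBgL?
Fragment 3: offset=0 data="Biqe" -> buffer=BiqeOfEsxBgL?
Fragment 4: offset=12 data="M" -> buffer=BiqeOfEsxBgLM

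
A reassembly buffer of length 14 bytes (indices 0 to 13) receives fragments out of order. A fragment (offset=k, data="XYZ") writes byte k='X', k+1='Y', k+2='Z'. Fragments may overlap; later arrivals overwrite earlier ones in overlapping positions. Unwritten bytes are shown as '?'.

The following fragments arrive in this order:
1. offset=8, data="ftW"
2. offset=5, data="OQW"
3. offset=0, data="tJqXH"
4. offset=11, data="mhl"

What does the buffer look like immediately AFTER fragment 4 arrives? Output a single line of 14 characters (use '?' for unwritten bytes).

Answer: tJqXHOQWftWmhl

Derivation:
Fragment 1: offset=8 data="ftW" -> buffer=????????ftW???
Fragment 2: offset=5 data="OQW" -> buffer=?????OQWftW???
Fragment 3: offset=0 data="tJqXH" -> buffer=tJqXHOQWftW???
Fragment 4: offset=11 data="mhl" -> buffer=tJqXHOQWftWmhl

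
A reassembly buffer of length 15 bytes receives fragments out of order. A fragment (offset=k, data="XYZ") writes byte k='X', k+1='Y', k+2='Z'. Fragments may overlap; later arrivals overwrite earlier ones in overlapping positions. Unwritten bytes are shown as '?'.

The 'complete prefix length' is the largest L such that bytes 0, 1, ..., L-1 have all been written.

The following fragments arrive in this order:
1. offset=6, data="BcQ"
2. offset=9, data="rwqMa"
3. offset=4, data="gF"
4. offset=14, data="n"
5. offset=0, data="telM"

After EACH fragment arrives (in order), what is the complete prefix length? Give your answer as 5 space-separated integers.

Answer: 0 0 0 0 15

Derivation:
Fragment 1: offset=6 data="BcQ" -> buffer=??????BcQ?????? -> prefix_len=0
Fragment 2: offset=9 data="rwqMa" -> buffer=??????BcQrwqMa? -> prefix_len=0
Fragment 3: offset=4 data="gF" -> buffer=????gFBcQrwqMa? -> prefix_len=0
Fragment 4: offset=14 data="n" -> buffer=????gFBcQrwqMan -> prefix_len=0
Fragment 5: offset=0 data="telM" -> buffer=telMgFBcQrwqMan -> prefix_len=15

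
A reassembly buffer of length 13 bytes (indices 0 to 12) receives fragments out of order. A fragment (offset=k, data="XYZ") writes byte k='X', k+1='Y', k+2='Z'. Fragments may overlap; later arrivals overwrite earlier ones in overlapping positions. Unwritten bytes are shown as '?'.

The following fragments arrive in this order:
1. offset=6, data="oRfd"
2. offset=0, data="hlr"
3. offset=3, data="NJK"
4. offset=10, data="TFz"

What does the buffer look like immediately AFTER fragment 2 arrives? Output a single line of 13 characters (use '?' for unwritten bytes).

Answer: hlr???oRfd???

Derivation:
Fragment 1: offset=6 data="oRfd" -> buffer=??????oRfd???
Fragment 2: offset=0 data="hlr" -> buffer=hlr???oRfd???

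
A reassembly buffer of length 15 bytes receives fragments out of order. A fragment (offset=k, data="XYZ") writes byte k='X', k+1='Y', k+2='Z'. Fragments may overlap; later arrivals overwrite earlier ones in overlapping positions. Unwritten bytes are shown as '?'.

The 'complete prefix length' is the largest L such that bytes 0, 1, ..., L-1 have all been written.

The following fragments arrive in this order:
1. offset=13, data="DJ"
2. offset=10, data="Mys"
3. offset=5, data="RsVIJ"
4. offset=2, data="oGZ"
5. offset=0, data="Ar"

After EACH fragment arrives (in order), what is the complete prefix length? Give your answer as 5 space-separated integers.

Answer: 0 0 0 0 15

Derivation:
Fragment 1: offset=13 data="DJ" -> buffer=?????????????DJ -> prefix_len=0
Fragment 2: offset=10 data="Mys" -> buffer=??????????MysDJ -> prefix_len=0
Fragment 3: offset=5 data="RsVIJ" -> buffer=?????RsVIJMysDJ -> prefix_len=0
Fragment 4: offset=2 data="oGZ" -> buffer=??oGZRsVIJMysDJ -> prefix_len=0
Fragment 5: offset=0 data="Ar" -> buffer=AroGZRsVIJMysDJ -> prefix_len=15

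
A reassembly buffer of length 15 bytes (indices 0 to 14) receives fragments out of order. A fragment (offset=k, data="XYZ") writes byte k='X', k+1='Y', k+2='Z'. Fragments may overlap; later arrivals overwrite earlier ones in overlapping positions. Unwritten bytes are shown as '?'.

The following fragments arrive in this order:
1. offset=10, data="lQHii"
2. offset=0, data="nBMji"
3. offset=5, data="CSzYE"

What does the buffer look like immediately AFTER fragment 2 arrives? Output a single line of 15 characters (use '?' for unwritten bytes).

Answer: nBMji?????lQHii

Derivation:
Fragment 1: offset=10 data="lQHii" -> buffer=??????????lQHii
Fragment 2: offset=0 data="nBMji" -> buffer=nBMji?????lQHii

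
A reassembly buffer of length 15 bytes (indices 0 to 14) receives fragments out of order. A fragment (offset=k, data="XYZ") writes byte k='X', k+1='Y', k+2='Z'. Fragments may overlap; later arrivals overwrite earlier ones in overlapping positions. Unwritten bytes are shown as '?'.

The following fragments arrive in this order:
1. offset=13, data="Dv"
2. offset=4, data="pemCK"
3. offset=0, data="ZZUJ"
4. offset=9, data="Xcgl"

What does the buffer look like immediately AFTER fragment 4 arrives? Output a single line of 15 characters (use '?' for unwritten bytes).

Fragment 1: offset=13 data="Dv" -> buffer=?????????????Dv
Fragment 2: offset=4 data="pemCK" -> buffer=????pemCK????Dv
Fragment 3: offset=0 data="ZZUJ" -> buffer=ZZUJpemCK????Dv
Fragment 4: offset=9 data="Xcgl" -> buffer=ZZUJpemCKXcglDv

Answer: ZZUJpemCKXcglDv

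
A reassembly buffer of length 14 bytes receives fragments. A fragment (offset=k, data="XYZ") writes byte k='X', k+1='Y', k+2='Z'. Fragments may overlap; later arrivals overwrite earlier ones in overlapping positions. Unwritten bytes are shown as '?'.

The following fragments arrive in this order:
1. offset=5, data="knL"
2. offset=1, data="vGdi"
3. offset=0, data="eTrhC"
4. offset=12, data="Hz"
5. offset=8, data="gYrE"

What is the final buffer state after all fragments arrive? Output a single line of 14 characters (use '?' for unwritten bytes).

Fragment 1: offset=5 data="knL" -> buffer=?????knL??????
Fragment 2: offset=1 data="vGdi" -> buffer=?vGdiknL??????
Fragment 3: offset=0 data="eTrhC" -> buffer=eTrhCknL??????
Fragment 4: offset=12 data="Hz" -> buffer=eTrhCknL????Hz
Fragment 5: offset=8 data="gYrE" -> buffer=eTrhCknLgYrEHz

Answer: eTrhCknLgYrEHz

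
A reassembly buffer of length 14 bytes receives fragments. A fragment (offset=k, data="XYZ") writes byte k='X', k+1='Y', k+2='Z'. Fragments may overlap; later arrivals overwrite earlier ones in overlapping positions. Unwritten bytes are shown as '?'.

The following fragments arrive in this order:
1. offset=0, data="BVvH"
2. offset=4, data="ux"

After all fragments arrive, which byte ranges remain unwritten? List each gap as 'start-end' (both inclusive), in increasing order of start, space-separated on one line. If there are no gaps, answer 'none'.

Fragment 1: offset=0 len=4
Fragment 2: offset=4 len=2
Gaps: 6-13

Answer: 6-13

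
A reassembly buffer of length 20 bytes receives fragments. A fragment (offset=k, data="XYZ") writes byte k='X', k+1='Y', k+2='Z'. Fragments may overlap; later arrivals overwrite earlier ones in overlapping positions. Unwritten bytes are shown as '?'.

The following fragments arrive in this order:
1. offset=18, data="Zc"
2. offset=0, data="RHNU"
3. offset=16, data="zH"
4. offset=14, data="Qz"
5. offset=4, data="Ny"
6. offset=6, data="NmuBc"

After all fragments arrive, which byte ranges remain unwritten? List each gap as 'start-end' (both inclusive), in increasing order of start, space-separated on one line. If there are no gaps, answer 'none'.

Answer: 11-13

Derivation:
Fragment 1: offset=18 len=2
Fragment 2: offset=0 len=4
Fragment 3: offset=16 len=2
Fragment 4: offset=14 len=2
Fragment 5: offset=4 len=2
Fragment 6: offset=6 len=5
Gaps: 11-13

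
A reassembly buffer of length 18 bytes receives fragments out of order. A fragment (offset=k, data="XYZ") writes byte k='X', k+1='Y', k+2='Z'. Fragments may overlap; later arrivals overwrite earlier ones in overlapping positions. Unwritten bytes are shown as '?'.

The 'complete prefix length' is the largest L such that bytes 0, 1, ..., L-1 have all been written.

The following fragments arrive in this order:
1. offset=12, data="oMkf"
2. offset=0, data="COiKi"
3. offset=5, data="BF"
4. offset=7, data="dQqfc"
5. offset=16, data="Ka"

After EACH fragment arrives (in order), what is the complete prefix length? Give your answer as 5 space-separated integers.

Answer: 0 5 7 16 18

Derivation:
Fragment 1: offset=12 data="oMkf" -> buffer=????????????oMkf?? -> prefix_len=0
Fragment 2: offset=0 data="COiKi" -> buffer=COiKi???????oMkf?? -> prefix_len=5
Fragment 3: offset=5 data="BF" -> buffer=COiKiBF?????oMkf?? -> prefix_len=7
Fragment 4: offset=7 data="dQqfc" -> buffer=COiKiBFdQqfcoMkf?? -> prefix_len=16
Fragment 5: offset=16 data="Ka" -> buffer=COiKiBFdQqfcoMkfKa -> prefix_len=18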